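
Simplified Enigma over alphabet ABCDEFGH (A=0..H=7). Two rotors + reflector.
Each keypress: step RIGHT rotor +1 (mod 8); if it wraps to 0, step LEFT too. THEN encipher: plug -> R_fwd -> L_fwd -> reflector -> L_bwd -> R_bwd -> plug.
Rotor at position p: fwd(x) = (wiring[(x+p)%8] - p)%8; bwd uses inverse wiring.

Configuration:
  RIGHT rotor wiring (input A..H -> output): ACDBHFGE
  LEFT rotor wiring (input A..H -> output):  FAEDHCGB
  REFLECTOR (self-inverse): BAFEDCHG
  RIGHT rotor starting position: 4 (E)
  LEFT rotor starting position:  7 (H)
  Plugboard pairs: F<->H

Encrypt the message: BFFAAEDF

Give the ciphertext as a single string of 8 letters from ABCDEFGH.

Answer: CGBHFGCD

Derivation:
Char 1 ('B'): step: R->5, L=7; B->plug->B->R->B->L->G->refl->H->L'->H->R'->C->plug->C
Char 2 ('F'): step: R->6, L=7; F->plug->H->R->H->L->H->refl->G->L'->B->R'->G->plug->G
Char 3 ('F'): step: R->7, L=7; F->plug->H->R->H->L->H->refl->G->L'->B->R'->B->plug->B
Char 4 ('A'): step: R->0, L->0 (L advanced); A->plug->A->R->A->L->F->refl->C->L'->F->R'->F->plug->H
Char 5 ('A'): step: R->1, L=0; A->plug->A->R->B->L->A->refl->B->L'->H->R'->H->plug->F
Char 6 ('E'): step: R->2, L=0; E->plug->E->R->E->L->H->refl->G->L'->G->R'->G->plug->G
Char 7 ('D'): step: R->3, L=0; D->plug->D->R->D->L->D->refl->E->L'->C->R'->C->plug->C
Char 8 ('F'): step: R->4, L=0; F->plug->H->R->F->L->C->refl->F->L'->A->R'->D->plug->D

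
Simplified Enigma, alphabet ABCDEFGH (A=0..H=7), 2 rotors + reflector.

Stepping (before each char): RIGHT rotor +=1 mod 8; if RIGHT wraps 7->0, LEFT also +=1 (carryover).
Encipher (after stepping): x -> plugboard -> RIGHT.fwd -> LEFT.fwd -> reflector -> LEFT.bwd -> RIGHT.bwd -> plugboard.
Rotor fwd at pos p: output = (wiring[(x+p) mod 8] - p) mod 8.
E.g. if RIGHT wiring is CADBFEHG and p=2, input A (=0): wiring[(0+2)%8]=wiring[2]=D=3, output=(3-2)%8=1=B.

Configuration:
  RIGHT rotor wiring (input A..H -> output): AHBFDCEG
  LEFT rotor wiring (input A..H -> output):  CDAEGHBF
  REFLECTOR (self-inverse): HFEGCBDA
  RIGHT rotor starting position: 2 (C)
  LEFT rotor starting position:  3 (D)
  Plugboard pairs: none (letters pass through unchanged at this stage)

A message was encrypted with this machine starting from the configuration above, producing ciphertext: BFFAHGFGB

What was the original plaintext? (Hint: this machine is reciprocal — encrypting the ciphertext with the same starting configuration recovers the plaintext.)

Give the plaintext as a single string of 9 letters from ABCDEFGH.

Answer: CHEGECDDH

Derivation:
Char 1 ('B'): step: R->3, L=3; B->plug->B->R->A->L->B->refl->F->L'->H->R'->C->plug->C
Char 2 ('F'): step: R->4, L=3; F->plug->F->R->D->L->G->refl->D->L'->B->R'->H->plug->H
Char 3 ('F'): step: R->5, L=3; F->plug->F->R->E->L->C->refl->E->L'->C->R'->E->plug->E
Char 4 ('A'): step: R->6, L=3; A->plug->A->R->G->L->A->refl->H->L'->F->R'->G->plug->G
Char 5 ('H'): step: R->7, L=3; H->plug->H->R->F->L->H->refl->A->L'->G->R'->E->plug->E
Char 6 ('G'): step: R->0, L->4 (L advanced); G->plug->G->R->E->L->G->refl->D->L'->B->R'->C->plug->C
Char 7 ('F'): step: R->1, L=4; F->plug->F->R->D->L->B->refl->F->L'->C->R'->D->plug->D
Char 8 ('G'): step: R->2, L=4; G->plug->G->R->G->L->E->refl->C->L'->A->R'->D->plug->D
Char 9 ('B'): step: R->3, L=4; B->plug->B->R->A->L->C->refl->E->L'->G->R'->H->plug->H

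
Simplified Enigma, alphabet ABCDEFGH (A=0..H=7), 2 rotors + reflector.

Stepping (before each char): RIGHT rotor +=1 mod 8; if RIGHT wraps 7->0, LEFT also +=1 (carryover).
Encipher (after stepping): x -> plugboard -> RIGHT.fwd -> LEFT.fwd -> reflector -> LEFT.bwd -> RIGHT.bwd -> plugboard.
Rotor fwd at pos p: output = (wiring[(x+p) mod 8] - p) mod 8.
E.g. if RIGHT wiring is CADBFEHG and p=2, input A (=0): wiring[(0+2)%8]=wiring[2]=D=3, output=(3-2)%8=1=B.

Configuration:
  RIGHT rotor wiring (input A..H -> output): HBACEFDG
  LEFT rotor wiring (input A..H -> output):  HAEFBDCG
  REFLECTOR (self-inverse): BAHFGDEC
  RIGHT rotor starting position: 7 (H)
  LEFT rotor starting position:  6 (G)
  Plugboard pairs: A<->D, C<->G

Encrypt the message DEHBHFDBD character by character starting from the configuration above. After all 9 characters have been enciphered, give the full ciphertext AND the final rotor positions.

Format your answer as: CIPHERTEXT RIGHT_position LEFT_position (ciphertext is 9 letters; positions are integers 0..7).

Char 1 ('D'): step: R->0, L->7 (L advanced); D->plug->A->R->H->L->D->refl->F->L'->D->R'->G->plug->C
Char 2 ('E'): step: R->1, L=7; E->plug->E->R->E->L->G->refl->E->L'->G->R'->H->plug->H
Char 3 ('H'): step: R->2, L=7; H->plug->H->R->H->L->D->refl->F->L'->D->R'->D->plug->A
Char 4 ('B'): step: R->3, L=7; B->plug->B->R->B->L->A->refl->B->L'->C->R'->C->plug->G
Char 5 ('H'): step: R->4, L=7; H->plug->H->R->G->L->E->refl->G->L'->E->R'->G->plug->C
Char 6 ('F'): step: R->5, L=7; F->plug->F->R->D->L->F->refl->D->L'->H->R'->H->plug->H
Char 7 ('D'): step: R->6, L=7; D->plug->A->R->F->L->C->refl->H->L'->A->R'->B->plug->B
Char 8 ('B'): step: R->7, L=7; B->plug->B->R->A->L->H->refl->C->L'->F->R'->F->plug->F
Char 9 ('D'): step: R->0, L->0 (L advanced); D->plug->A->R->H->L->G->refl->E->L'->C->R'->D->plug->A
Final: ciphertext=CHAGCHBFA, RIGHT=0, LEFT=0

Answer: CHAGCHBFA 0 0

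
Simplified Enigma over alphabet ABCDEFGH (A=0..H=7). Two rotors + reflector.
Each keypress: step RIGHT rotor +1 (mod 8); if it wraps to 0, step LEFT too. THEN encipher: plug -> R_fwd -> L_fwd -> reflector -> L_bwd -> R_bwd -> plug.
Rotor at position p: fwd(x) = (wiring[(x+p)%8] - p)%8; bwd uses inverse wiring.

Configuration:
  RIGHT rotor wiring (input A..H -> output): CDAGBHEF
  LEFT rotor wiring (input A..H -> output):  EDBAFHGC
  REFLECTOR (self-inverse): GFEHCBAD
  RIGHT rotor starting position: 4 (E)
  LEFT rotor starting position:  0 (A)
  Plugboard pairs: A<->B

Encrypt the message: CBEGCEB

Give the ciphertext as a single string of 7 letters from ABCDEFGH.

Answer: AGGEECG

Derivation:
Char 1 ('C'): step: R->5, L=0; C->plug->C->R->A->L->E->refl->C->L'->H->R'->B->plug->A
Char 2 ('B'): step: R->6, L=0; B->plug->A->R->G->L->G->refl->A->L'->D->R'->G->plug->G
Char 3 ('E'): step: R->7, L=0; E->plug->E->R->H->L->C->refl->E->L'->A->R'->G->plug->G
Char 4 ('G'): step: R->0, L->1 (L advanced); G->plug->G->R->E->L->G->refl->A->L'->B->R'->E->plug->E
Char 5 ('C'): step: R->1, L=1; C->plug->C->R->F->L->F->refl->B->L'->G->R'->E->plug->E
Char 6 ('E'): step: R->2, L=1; E->plug->E->R->C->L->H->refl->D->L'->H->R'->C->plug->C
Char 7 ('B'): step: R->3, L=1; B->plug->A->R->D->L->E->refl->C->L'->A->R'->G->plug->G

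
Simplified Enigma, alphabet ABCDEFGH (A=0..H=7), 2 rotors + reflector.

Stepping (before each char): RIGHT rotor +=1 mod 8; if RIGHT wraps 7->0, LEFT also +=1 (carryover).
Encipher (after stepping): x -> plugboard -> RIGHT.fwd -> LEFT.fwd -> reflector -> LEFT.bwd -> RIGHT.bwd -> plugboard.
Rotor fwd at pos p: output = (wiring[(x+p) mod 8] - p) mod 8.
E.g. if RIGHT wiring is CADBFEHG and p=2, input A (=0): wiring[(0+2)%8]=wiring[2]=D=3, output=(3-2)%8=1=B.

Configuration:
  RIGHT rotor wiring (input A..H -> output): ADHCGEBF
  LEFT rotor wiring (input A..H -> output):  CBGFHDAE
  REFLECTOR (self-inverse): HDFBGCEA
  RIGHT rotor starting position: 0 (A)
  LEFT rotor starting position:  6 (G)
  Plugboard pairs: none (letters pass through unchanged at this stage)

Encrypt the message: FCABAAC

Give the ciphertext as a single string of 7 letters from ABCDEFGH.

Char 1 ('F'): step: R->1, L=6; F->plug->F->R->A->L->C->refl->F->L'->H->R'->H->plug->H
Char 2 ('C'): step: R->2, L=6; C->plug->C->R->E->L->A->refl->H->L'->F->R'->A->plug->A
Char 3 ('A'): step: R->3, L=6; A->plug->A->R->H->L->F->refl->C->L'->A->R'->G->plug->G
Char 4 ('B'): step: R->4, L=6; B->plug->B->R->A->L->C->refl->F->L'->H->R'->F->plug->F
Char 5 ('A'): step: R->5, L=6; A->plug->A->R->H->L->F->refl->C->L'->A->R'->C->plug->C
Char 6 ('A'): step: R->6, L=6; A->plug->A->R->D->L->D->refl->B->L'->G->R'->H->plug->H
Char 7 ('C'): step: R->7, L=6; C->plug->C->R->E->L->A->refl->H->L'->F->R'->G->plug->G

Answer: HAGFCHG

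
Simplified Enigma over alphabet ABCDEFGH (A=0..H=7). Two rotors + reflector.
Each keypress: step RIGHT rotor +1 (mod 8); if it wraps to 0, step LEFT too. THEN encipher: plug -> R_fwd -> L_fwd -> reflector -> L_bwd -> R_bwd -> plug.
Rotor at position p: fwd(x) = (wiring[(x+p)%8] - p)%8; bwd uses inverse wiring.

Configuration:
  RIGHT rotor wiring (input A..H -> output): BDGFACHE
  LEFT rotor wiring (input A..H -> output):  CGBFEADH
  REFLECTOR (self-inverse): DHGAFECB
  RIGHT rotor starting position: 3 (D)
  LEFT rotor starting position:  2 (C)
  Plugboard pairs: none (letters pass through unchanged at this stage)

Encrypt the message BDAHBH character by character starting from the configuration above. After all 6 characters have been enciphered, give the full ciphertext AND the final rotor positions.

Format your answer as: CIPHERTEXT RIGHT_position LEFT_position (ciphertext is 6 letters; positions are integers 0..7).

Answer: HGBCCD 1 3

Derivation:
Char 1 ('B'): step: R->4, L=2; B->plug->B->R->G->L->A->refl->D->L'->B->R'->H->plug->H
Char 2 ('D'): step: R->5, L=2; D->plug->D->R->E->L->B->refl->H->L'->A->R'->G->plug->G
Char 3 ('A'): step: R->6, L=2; A->plug->A->R->B->L->D->refl->A->L'->G->R'->B->plug->B
Char 4 ('H'): step: R->7, L=2; H->plug->H->R->A->L->H->refl->B->L'->E->R'->C->plug->C
Char 5 ('B'): step: R->0, L->3 (L advanced); B->plug->B->R->D->L->A->refl->D->L'->G->R'->C->plug->C
Char 6 ('H'): step: R->1, L=3; H->plug->H->R->A->L->C->refl->G->L'->H->R'->D->plug->D
Final: ciphertext=HGBCCD, RIGHT=1, LEFT=3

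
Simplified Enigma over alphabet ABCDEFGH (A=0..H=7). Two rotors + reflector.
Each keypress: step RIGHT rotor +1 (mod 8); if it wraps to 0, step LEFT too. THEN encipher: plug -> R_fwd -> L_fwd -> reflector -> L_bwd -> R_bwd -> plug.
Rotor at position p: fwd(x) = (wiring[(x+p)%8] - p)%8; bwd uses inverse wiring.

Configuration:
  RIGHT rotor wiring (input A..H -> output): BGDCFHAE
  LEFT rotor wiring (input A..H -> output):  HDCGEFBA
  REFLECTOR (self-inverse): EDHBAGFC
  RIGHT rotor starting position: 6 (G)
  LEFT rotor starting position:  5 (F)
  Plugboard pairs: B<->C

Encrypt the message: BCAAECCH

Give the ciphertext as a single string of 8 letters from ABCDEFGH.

Char 1 ('B'): step: R->7, L=5; B->plug->C->R->H->L->H->refl->C->L'->D->R'->E->plug->E
Char 2 ('C'): step: R->0, L->6 (L advanced); C->plug->B->R->G->L->G->refl->F->L'->D->R'->C->plug->B
Char 3 ('A'): step: R->1, L=6; A->plug->A->R->F->L->A->refl->E->L'->E->R'->D->plug->D
Char 4 ('A'): step: R->2, L=6; A->plug->A->R->B->L->C->refl->H->L'->H->R'->G->plug->G
Char 5 ('E'): step: R->3, L=6; E->plug->E->R->B->L->C->refl->H->L'->H->R'->A->plug->A
Char 6 ('C'): step: R->4, L=6; C->plug->B->R->D->L->F->refl->G->L'->G->R'->H->plug->H
Char 7 ('C'): step: R->5, L=6; C->plug->B->R->D->L->F->refl->G->L'->G->R'->F->plug->F
Char 8 ('H'): step: R->6, L=6; H->plug->H->R->B->L->C->refl->H->L'->H->R'->G->plug->G

Answer: EBDGAHFG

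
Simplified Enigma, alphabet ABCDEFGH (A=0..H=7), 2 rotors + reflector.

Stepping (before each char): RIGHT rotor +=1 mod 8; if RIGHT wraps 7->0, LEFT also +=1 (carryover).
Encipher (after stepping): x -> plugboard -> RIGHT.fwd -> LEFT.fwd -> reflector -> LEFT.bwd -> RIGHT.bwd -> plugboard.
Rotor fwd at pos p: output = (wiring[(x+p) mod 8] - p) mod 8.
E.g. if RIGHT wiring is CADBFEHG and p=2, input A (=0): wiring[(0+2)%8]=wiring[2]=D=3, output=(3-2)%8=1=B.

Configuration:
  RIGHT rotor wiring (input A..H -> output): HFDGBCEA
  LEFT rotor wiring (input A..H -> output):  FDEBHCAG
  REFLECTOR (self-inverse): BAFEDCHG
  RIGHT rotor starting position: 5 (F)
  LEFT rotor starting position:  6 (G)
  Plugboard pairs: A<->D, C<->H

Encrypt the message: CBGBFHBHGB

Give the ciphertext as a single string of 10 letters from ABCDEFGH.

Char 1 ('C'): step: R->6, L=6; C->plug->H->R->E->L->G->refl->H->L'->C->R'->B->plug->B
Char 2 ('B'): step: R->7, L=6; B->plug->B->R->A->L->C->refl->F->L'->D->R'->G->plug->G
Char 3 ('G'): step: R->0, L->7 (L advanced); G->plug->G->R->E->L->C->refl->F->L'->D->R'->C->plug->H
Char 4 ('B'): step: R->1, L=7; B->plug->B->R->C->L->E->refl->D->L'->G->R'->H->plug->C
Char 5 ('F'): step: R->2, L=7; F->plug->F->R->G->L->D->refl->E->L'->C->R'->E->plug->E
Char 6 ('H'): step: R->3, L=7; H->plug->C->R->H->L->B->refl->A->L'->F->R'->E->plug->E
Char 7 ('B'): step: R->4, L=7; B->plug->B->R->G->L->D->refl->E->L'->C->R'->H->plug->C
Char 8 ('H'): step: R->5, L=7; H->plug->C->R->D->L->F->refl->C->L'->E->R'->H->plug->C
Char 9 ('G'): step: R->6, L=7; G->plug->G->R->D->L->F->refl->C->L'->E->R'->H->plug->C
Char 10 ('B'): step: R->7, L=7; B->plug->B->R->A->L->H->refl->G->L'->B->R'->A->plug->D

Answer: BGHCEECCCD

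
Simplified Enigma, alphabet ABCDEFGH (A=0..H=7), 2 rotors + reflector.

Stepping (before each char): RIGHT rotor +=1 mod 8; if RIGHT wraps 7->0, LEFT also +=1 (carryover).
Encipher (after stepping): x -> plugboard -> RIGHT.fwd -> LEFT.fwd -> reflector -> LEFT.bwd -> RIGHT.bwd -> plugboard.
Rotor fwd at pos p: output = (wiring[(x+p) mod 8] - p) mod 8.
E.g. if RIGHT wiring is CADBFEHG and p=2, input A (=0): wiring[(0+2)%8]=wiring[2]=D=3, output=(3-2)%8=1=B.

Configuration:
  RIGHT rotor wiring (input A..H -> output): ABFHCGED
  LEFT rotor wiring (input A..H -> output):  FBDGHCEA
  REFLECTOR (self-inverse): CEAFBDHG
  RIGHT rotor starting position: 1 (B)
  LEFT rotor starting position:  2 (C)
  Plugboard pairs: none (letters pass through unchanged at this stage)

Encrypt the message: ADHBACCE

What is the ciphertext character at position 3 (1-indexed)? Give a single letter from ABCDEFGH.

Char 1 ('A'): step: R->2, L=2; A->plug->A->R->D->L->A->refl->C->L'->E->R'->D->plug->D
Char 2 ('D'): step: R->3, L=2; D->plug->D->R->B->L->E->refl->B->L'->A->R'->E->plug->E
Char 3 ('H'): step: R->4, L=2; H->plug->H->R->D->L->A->refl->C->L'->E->R'->E->plug->E

E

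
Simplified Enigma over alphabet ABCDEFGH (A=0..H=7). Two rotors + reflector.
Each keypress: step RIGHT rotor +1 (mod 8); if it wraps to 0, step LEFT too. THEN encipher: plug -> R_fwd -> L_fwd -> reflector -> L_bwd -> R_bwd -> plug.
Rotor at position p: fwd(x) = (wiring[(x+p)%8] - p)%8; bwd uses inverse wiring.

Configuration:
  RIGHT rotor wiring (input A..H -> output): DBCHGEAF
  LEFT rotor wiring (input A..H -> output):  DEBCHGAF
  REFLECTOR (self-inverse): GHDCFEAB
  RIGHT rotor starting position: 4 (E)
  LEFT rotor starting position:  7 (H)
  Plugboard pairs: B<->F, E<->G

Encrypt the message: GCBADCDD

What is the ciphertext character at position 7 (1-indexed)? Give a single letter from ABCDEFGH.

Char 1 ('G'): step: R->5, L=7; G->plug->E->R->E->L->D->refl->C->L'->D->R'->B->plug->F
Char 2 ('C'): step: R->6, L=7; C->plug->C->R->F->L->A->refl->G->L'->A->R'->G->plug->E
Char 3 ('B'): step: R->7, L=7; B->plug->F->R->H->L->B->refl->H->L'->G->R'->A->plug->A
Char 4 ('A'): step: R->0, L->0 (L advanced); A->plug->A->R->D->L->C->refl->D->L'->A->R'->G->plug->E
Char 5 ('D'): step: R->1, L=0; D->plug->D->R->F->L->G->refl->A->L'->G->R'->C->plug->C
Char 6 ('C'): step: R->2, L=0; C->plug->C->R->E->L->H->refl->B->L'->C->R'->D->plug->D
Char 7 ('D'): step: R->3, L=0; D->plug->D->R->F->L->G->refl->A->L'->G->R'->G->plug->E

E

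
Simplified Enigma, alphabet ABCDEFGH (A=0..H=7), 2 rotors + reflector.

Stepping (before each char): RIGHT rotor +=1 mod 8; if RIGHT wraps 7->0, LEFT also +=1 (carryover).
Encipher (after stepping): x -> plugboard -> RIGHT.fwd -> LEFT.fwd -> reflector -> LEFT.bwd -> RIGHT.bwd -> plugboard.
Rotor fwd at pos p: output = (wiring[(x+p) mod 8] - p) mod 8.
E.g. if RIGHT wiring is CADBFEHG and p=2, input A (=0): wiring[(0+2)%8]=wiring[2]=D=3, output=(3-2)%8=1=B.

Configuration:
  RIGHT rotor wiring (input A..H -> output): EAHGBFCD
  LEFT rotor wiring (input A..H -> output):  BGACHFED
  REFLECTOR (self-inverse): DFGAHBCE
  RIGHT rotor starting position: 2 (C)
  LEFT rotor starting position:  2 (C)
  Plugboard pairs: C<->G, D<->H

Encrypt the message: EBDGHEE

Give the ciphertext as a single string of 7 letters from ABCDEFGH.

Answer: DCADABB

Derivation:
Char 1 ('E'): step: R->3, L=2; E->plug->E->R->A->L->G->refl->C->L'->E->R'->H->plug->D
Char 2 ('B'): step: R->4, L=2; B->plug->B->R->B->L->A->refl->D->L'->D->R'->G->plug->C
Char 3 ('D'): step: R->5, L=2; D->plug->H->R->E->L->C->refl->G->L'->A->R'->A->plug->A
Char 4 ('G'): step: R->6, L=2; G->plug->C->R->G->L->H->refl->E->L'->H->R'->H->plug->D
Char 5 ('H'): step: R->7, L=2; H->plug->D->R->A->L->G->refl->C->L'->E->R'->A->plug->A
Char 6 ('E'): step: R->0, L->3 (L advanced); E->plug->E->R->B->L->E->refl->H->L'->A->R'->B->plug->B
Char 7 ('E'): step: R->1, L=3; E->plug->E->R->E->L->A->refl->D->L'->G->R'->B->plug->B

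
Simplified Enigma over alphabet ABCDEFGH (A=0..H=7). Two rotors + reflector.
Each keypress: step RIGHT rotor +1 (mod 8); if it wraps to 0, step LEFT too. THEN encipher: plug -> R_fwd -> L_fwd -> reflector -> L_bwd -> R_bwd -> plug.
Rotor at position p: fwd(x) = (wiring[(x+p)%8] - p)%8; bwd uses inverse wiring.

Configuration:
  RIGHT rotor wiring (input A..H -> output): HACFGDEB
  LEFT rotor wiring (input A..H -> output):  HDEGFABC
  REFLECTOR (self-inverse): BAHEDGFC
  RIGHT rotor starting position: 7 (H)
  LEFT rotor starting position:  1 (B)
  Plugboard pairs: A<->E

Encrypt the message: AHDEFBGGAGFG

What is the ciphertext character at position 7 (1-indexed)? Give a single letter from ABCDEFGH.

Char 1 ('A'): step: R->0, L->2 (L advanced); A->plug->E->R->G->L->F->refl->G->L'->D->R'->F->plug->F
Char 2 ('H'): step: R->1, L=2; H->plug->H->R->G->L->F->refl->G->L'->D->R'->F->plug->F
Char 3 ('D'): step: R->2, L=2; D->plug->D->R->B->L->E->refl->D->L'->C->R'->E->plug->A
Char 4 ('E'): step: R->3, L=2; E->plug->A->R->C->L->D->refl->E->L'->B->R'->D->plug->D
Char 5 ('F'): step: R->4, L=2; F->plug->F->R->E->L->H->refl->C->L'->A->R'->C->plug->C
Char 6 ('B'): step: R->5, L=2; B->plug->B->R->H->L->B->refl->A->L'->F->R'->F->plug->F
Char 7 ('G'): step: R->6, L=2; G->plug->G->R->A->L->C->refl->H->L'->E->R'->E->plug->A

A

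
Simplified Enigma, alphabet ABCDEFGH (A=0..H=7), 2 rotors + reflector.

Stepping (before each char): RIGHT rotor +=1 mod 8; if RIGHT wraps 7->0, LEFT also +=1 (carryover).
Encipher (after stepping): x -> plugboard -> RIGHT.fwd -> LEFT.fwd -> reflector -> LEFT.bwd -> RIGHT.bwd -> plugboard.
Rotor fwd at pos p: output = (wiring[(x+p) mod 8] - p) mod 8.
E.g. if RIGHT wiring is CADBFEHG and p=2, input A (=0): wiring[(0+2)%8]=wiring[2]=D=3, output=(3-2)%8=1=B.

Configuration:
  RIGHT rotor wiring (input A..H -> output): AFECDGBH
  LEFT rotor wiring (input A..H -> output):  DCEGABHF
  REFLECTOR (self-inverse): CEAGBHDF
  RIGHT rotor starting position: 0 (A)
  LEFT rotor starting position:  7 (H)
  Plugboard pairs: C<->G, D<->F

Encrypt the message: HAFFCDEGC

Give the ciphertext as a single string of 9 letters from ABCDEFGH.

Answer: CBAEAADCH

Derivation:
Char 1 ('H'): step: R->1, L=7; H->plug->H->R->H->L->A->refl->C->L'->G->R'->G->plug->C
Char 2 ('A'): step: R->2, L=7; A->plug->A->R->C->L->D->refl->G->L'->A->R'->B->plug->B
Char 3 ('F'): step: R->3, L=7; F->plug->D->R->G->L->C->refl->A->L'->H->R'->A->plug->A
Char 4 ('F'): step: R->4, L=7; F->plug->D->R->D->L->F->refl->H->L'->E->R'->E->plug->E
Char 5 ('C'): step: R->5, L=7; C->plug->G->R->F->L->B->refl->E->L'->B->R'->A->plug->A
Char 6 ('D'): step: R->6, L=7; D->plug->F->R->E->L->H->refl->F->L'->D->R'->A->plug->A
Char 7 ('E'): step: R->7, L=7; E->plug->E->R->D->L->F->refl->H->L'->E->R'->F->plug->D
Char 8 ('G'): step: R->0, L->0 (L advanced); G->plug->C->R->E->L->A->refl->C->L'->B->R'->G->plug->C
Char 9 ('C'): step: R->1, L=0; C->plug->G->R->G->L->H->refl->F->L'->H->R'->H->plug->H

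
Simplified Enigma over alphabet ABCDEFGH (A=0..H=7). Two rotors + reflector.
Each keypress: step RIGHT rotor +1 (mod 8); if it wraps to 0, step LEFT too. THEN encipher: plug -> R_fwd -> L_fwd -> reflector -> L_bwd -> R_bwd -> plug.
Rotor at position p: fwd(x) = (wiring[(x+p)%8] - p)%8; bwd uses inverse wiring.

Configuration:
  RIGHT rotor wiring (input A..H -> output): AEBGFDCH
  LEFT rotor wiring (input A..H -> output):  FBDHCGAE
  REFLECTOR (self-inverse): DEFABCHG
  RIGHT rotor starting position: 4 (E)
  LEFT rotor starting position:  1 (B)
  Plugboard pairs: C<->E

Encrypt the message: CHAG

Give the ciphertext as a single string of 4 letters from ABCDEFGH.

Answer: DEFD

Derivation:
Char 1 ('C'): step: R->5, L=1; C->plug->E->R->H->L->E->refl->B->L'->D->R'->D->plug->D
Char 2 ('H'): step: R->6, L=1; H->plug->H->R->F->L->H->refl->G->L'->C->R'->C->plug->E
Char 3 ('A'): step: R->7, L=1; A->plug->A->R->A->L->A->refl->D->L'->G->R'->F->plug->F
Char 4 ('G'): step: R->0, L->2 (L advanced); G->plug->G->R->C->L->A->refl->D->L'->G->R'->D->plug->D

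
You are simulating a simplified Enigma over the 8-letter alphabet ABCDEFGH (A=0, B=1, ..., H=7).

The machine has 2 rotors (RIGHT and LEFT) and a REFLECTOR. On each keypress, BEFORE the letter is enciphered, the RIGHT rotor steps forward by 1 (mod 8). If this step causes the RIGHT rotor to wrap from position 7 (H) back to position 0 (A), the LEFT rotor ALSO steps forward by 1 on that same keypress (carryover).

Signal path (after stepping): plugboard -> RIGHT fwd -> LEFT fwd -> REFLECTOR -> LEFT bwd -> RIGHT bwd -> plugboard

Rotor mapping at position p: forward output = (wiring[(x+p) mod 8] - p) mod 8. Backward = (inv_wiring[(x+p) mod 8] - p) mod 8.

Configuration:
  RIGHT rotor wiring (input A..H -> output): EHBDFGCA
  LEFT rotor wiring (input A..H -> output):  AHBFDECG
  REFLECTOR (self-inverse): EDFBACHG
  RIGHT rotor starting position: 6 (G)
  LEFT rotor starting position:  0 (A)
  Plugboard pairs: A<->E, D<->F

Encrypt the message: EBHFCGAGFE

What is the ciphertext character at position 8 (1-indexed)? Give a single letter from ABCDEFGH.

Char 1 ('E'): step: R->7, L=0; E->plug->A->R->B->L->H->refl->G->L'->H->R'->G->plug->G
Char 2 ('B'): step: R->0, L->1 (L advanced); B->plug->B->R->H->L->H->refl->G->L'->A->R'->H->plug->H
Char 3 ('H'): step: R->1, L=1; H->plug->H->R->D->L->C->refl->F->L'->G->R'->A->plug->E
Char 4 ('F'): step: R->2, L=1; F->plug->D->R->E->L->D->refl->B->L'->F->R'->H->plug->H
Char 5 ('C'): step: R->3, L=1; C->plug->C->R->D->L->C->refl->F->L'->G->R'->H->plug->H
Char 6 ('G'): step: R->4, L=1; G->plug->G->R->F->L->B->refl->D->L'->E->R'->D->plug->F
Char 7 ('A'): step: R->5, L=1; A->plug->E->R->C->L->E->refl->A->L'->B->R'->A->plug->E
Char 8 ('G'): step: R->6, L=1; G->plug->G->R->H->L->H->refl->G->L'->A->R'->H->plug->H

H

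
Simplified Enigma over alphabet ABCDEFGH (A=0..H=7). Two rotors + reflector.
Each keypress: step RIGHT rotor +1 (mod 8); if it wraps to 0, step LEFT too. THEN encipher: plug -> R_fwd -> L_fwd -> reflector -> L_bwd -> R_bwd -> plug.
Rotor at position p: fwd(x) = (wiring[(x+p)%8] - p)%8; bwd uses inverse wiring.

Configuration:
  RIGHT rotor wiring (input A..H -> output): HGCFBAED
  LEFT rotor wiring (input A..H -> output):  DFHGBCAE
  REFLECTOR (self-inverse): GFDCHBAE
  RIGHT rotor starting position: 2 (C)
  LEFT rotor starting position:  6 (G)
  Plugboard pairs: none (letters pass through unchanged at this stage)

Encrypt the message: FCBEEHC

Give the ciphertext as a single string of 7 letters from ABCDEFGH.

Answer: AGAHBCB

Derivation:
Char 1 ('F'): step: R->3, L=6; F->plug->F->R->E->L->B->refl->F->L'->C->R'->A->plug->A
Char 2 ('C'): step: R->4, L=6; C->plug->C->R->A->L->C->refl->D->L'->G->R'->G->plug->G
Char 3 ('B'): step: R->5, L=6; B->plug->B->R->H->L->E->refl->H->L'->D->R'->A->plug->A
Char 4 ('E'): step: R->6, L=6; E->plug->E->R->E->L->B->refl->F->L'->C->R'->H->plug->H
Char 5 ('E'): step: R->7, L=6; E->plug->E->R->G->L->D->refl->C->L'->A->R'->B->plug->B
Char 6 ('H'): step: R->0, L->7 (L advanced); H->plug->H->R->D->L->A->refl->G->L'->C->R'->C->plug->C
Char 7 ('C'): step: R->1, L=7; C->plug->C->R->E->L->H->refl->E->L'->B->R'->B->plug->B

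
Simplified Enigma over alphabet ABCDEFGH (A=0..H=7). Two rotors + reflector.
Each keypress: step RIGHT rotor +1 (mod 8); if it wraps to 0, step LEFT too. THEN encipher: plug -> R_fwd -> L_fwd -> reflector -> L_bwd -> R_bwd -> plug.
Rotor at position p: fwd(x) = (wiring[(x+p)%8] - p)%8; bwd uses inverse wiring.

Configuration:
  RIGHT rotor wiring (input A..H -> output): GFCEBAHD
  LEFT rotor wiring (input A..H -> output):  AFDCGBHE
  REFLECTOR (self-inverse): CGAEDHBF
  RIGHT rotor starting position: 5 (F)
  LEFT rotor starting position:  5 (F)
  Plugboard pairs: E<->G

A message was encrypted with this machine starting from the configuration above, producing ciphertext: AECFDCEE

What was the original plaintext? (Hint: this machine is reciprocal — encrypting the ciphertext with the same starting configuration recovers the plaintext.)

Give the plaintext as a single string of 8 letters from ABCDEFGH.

Char 1 ('A'): step: R->6, L=5; A->plug->A->R->B->L->C->refl->A->L'->E->R'->E->plug->G
Char 2 ('E'): step: R->7, L=5; E->plug->G->R->B->L->C->refl->A->L'->E->R'->A->plug->A
Char 3 ('C'): step: R->0, L->6 (L advanced); C->plug->C->R->C->L->C->refl->A->L'->G->R'->A->plug->A
Char 4 ('F'): step: R->1, L=6; F->plug->F->R->G->L->A->refl->C->L'->C->R'->G->plug->E
Char 5 ('D'): step: R->2, L=6; D->plug->D->R->G->L->A->refl->C->L'->C->R'->B->plug->B
Char 6 ('C'): step: R->3, L=6; C->plug->C->R->F->L->E->refl->D->L'->H->R'->H->plug->H
Char 7 ('E'): step: R->4, L=6; E->plug->G->R->G->L->A->refl->C->L'->C->R'->E->plug->G
Char 8 ('E'): step: R->5, L=6; E->plug->G->R->H->L->D->refl->E->L'->F->R'->F->plug->F

Answer: GAAEBHGF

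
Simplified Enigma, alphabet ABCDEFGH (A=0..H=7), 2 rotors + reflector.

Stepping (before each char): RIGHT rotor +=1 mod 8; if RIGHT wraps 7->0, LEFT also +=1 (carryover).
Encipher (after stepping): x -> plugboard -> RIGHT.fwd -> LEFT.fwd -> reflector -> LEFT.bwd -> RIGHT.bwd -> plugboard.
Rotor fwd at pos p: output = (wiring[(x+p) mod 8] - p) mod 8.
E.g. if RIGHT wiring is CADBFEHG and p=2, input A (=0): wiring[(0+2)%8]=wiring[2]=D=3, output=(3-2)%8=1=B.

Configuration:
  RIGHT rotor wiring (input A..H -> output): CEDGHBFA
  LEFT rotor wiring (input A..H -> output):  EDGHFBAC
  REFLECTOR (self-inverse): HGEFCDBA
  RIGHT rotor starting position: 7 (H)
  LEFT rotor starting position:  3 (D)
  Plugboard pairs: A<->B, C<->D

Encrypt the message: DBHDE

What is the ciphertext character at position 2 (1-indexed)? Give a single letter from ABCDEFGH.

Char 1 ('D'): step: R->0, L->4 (L advanced); D->plug->C->R->D->L->G->refl->B->L'->A->R'->H->plug->H
Char 2 ('B'): step: R->1, L=4; B->plug->A->R->D->L->G->refl->B->L'->A->R'->E->plug->E

E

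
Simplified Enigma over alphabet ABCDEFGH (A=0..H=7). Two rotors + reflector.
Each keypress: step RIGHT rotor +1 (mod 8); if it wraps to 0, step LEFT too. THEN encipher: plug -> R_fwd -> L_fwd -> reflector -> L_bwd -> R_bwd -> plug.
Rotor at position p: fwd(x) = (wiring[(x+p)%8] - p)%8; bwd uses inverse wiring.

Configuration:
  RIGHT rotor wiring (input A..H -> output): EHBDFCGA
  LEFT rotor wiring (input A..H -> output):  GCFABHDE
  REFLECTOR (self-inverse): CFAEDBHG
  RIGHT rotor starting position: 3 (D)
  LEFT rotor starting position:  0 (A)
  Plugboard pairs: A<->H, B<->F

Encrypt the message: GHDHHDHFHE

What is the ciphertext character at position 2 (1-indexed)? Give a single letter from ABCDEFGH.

Char 1 ('G'): step: R->4, L=0; G->plug->G->R->F->L->H->refl->G->L'->A->R'->E->plug->E
Char 2 ('H'): step: R->5, L=0; H->plug->A->R->F->L->H->refl->G->L'->A->R'->H->plug->A

A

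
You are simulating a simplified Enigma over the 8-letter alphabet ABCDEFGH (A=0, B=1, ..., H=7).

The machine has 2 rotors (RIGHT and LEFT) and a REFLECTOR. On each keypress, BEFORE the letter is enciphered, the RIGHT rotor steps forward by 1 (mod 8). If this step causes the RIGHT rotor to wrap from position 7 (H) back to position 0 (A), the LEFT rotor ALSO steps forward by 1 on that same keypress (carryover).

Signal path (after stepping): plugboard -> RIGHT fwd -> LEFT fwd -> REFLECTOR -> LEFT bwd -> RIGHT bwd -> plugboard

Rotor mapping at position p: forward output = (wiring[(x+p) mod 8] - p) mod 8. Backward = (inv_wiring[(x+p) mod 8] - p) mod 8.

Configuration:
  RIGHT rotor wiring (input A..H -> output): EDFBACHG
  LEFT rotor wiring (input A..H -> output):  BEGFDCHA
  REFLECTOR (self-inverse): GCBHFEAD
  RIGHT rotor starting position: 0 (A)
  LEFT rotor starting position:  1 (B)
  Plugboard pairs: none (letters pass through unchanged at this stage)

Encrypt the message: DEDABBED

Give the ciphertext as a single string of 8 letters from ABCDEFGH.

Char 1 ('D'): step: R->1, L=1; D->plug->D->R->H->L->A->refl->G->L'->F->R'->G->plug->G
Char 2 ('E'): step: R->2, L=1; E->plug->E->R->F->L->G->refl->A->L'->H->R'->B->plug->B
Char 3 ('D'): step: R->3, L=1; D->plug->D->R->E->L->B->refl->C->L'->D->R'->E->plug->E
Char 4 ('A'): step: R->4, L=1; A->plug->A->R->E->L->B->refl->C->L'->D->R'->C->plug->C
Char 5 ('B'): step: R->5, L=1; B->plug->B->R->C->L->E->refl->F->L'->B->R'->C->plug->C
Char 6 ('B'): step: R->6, L=1; B->plug->B->R->A->L->D->refl->H->L'->G->R'->C->plug->C
Char 7 ('E'): step: R->7, L=1; E->plug->E->R->C->L->E->refl->F->L'->B->R'->F->plug->F
Char 8 ('D'): step: R->0, L->2 (L advanced); D->plug->D->R->B->L->D->refl->H->L'->G->R'->H->plug->H

Answer: GBECCCFH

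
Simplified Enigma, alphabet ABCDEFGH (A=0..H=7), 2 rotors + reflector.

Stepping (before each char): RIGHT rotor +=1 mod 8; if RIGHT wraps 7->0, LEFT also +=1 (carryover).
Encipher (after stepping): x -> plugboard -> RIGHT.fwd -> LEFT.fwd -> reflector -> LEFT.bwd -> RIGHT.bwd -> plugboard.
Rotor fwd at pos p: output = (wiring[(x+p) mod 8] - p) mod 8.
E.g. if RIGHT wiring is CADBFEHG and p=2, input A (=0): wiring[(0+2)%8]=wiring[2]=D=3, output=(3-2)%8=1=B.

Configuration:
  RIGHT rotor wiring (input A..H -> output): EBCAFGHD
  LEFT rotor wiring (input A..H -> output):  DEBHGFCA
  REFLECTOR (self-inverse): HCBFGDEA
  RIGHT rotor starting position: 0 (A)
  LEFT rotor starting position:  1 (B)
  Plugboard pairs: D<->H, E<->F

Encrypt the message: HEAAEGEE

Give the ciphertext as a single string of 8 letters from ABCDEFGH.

Char 1 ('H'): step: R->1, L=1; H->plug->D->R->E->L->E->refl->G->L'->C->R'->G->plug->G
Char 2 ('E'): step: R->2, L=1; E->plug->F->R->B->L->A->refl->H->L'->G->R'->B->plug->B
Char 3 ('A'): step: R->3, L=1; A->plug->A->R->F->L->B->refl->C->L'->H->R'->H->plug->D
Char 4 ('A'): step: R->4, L=1; A->plug->A->R->B->L->A->refl->H->L'->G->R'->G->plug->G
Char 5 ('E'): step: R->5, L=1; E->plug->F->R->F->L->B->refl->C->L'->H->R'->D->plug->H
Char 6 ('G'): step: R->6, L=1; G->plug->G->R->H->L->C->refl->B->L'->F->R'->B->plug->B
Char 7 ('E'): step: R->7, L=1; E->plug->F->R->G->L->H->refl->A->L'->B->R'->E->plug->F
Char 8 ('E'): step: R->0, L->2 (L advanced); E->plug->F->R->G->L->B->refl->C->L'->H->R'->G->plug->G

Answer: GBDGHBFG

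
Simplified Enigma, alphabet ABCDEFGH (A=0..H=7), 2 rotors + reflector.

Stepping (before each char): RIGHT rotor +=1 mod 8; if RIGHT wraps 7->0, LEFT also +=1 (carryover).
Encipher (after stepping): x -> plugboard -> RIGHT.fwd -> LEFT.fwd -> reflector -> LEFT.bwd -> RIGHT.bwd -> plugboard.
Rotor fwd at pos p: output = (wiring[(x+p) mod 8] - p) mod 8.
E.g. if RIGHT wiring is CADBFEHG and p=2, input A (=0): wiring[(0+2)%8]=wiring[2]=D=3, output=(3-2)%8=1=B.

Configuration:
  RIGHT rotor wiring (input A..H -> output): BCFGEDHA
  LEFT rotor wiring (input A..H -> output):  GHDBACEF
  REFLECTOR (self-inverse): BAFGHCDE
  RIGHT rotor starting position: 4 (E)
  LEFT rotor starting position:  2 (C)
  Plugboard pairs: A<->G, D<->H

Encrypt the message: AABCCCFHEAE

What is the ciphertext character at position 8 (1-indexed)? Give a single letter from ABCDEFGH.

Char 1 ('A'): step: R->5, L=2; A->plug->G->R->B->L->H->refl->E->L'->G->R'->A->plug->G
Char 2 ('A'): step: R->6, L=2; A->plug->G->R->G->L->E->refl->H->L'->B->R'->A->plug->G
Char 3 ('B'): step: R->7, L=2; B->plug->B->R->C->L->G->refl->D->L'->F->R'->F->plug->F
Char 4 ('C'): step: R->0, L->3 (L advanced); C->plug->C->R->F->L->D->refl->G->L'->A->R'->H->plug->D
Char 5 ('C'): step: R->1, L=3; C->plug->C->R->F->L->D->refl->G->L'->A->R'->H->plug->D
Char 6 ('C'): step: R->2, L=3; C->plug->C->R->C->L->H->refl->E->L'->G->R'->F->plug->F
Char 7 ('F'): step: R->3, L=3; F->plug->F->R->G->L->E->refl->H->L'->C->R'->H->plug->D
Char 8 ('H'): step: R->4, L=3; H->plug->D->R->E->L->C->refl->F->L'->B->R'->G->plug->A

A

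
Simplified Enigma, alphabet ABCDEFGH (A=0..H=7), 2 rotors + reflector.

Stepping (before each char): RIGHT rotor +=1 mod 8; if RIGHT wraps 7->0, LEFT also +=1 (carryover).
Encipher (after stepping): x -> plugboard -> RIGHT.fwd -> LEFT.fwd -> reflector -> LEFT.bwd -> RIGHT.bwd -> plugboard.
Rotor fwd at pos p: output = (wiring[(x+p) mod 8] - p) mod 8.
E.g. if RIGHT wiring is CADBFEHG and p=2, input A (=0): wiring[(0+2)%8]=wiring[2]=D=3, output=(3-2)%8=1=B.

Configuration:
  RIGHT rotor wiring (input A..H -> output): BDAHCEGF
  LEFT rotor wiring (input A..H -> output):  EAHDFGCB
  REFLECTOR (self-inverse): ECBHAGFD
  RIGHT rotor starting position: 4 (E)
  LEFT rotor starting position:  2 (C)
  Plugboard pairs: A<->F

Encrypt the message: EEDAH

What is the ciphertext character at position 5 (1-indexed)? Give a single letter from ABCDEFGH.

Char 1 ('E'): step: R->5, L=2; E->plug->E->R->G->L->C->refl->B->L'->B->R'->B->plug->B
Char 2 ('E'): step: R->6, L=2; E->plug->E->R->C->L->D->refl->H->L'->F->R'->D->plug->D
Char 3 ('D'): step: R->7, L=2; D->plug->D->R->B->L->B->refl->C->L'->G->R'->A->plug->F
Char 4 ('A'): step: R->0, L->3 (L advanced); A->plug->F->R->E->L->G->refl->F->L'->G->R'->G->plug->G
Char 5 ('H'): step: R->1, L=3; H->plug->H->R->A->L->A->refl->E->L'->H->R'->B->plug->B

B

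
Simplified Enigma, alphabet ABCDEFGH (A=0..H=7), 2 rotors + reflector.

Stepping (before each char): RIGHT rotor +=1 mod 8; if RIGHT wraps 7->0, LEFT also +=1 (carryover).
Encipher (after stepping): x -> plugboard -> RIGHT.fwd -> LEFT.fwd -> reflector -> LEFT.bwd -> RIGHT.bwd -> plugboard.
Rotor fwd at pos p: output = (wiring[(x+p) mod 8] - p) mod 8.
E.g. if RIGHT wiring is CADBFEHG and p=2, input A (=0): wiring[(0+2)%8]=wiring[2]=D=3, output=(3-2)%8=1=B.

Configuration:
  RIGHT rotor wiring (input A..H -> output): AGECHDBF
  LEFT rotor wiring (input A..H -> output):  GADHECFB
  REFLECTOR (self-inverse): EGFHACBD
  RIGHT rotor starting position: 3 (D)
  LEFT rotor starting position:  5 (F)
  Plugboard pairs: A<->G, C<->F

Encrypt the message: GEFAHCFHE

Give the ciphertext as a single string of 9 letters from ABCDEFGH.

Answer: FHAFBFAFG

Derivation:
Char 1 ('G'): step: R->4, L=5; G->plug->A->R->D->L->B->refl->G->L'->F->R'->C->plug->F
Char 2 ('E'): step: R->5, L=5; E->plug->E->R->B->L->A->refl->E->L'->C->R'->H->plug->H
Char 3 ('F'): step: R->6, L=5; F->plug->C->R->C->L->E->refl->A->L'->B->R'->G->plug->A
Char 4 ('A'): step: R->7, L=5; A->plug->G->R->E->L->D->refl->H->L'->H->R'->C->plug->F
Char 5 ('H'): step: R->0, L->6 (L advanced); H->plug->H->R->F->L->B->refl->G->L'->G->R'->B->plug->B
Char 6 ('C'): step: R->1, L=6; C->plug->F->R->A->L->H->refl->D->L'->B->R'->C->plug->F
Char 7 ('F'): step: R->2, L=6; F->plug->C->R->F->L->B->refl->G->L'->G->R'->G->plug->A
Char 8 ('H'): step: R->3, L=6; H->plug->H->R->B->L->D->refl->H->L'->A->R'->C->plug->F
Char 9 ('E'): step: R->4, L=6; E->plug->E->R->E->L->F->refl->C->L'->D->R'->A->plug->G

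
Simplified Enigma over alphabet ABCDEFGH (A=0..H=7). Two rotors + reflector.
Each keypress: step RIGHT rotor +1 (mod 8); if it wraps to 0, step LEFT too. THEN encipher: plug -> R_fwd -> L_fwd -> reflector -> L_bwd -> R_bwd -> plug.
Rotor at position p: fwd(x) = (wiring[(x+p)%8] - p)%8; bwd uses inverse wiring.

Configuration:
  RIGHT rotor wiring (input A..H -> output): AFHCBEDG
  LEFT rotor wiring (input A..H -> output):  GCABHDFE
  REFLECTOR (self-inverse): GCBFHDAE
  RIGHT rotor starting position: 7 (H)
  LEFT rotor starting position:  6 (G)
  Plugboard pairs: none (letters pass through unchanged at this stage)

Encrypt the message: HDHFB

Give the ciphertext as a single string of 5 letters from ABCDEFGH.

Answer: EFFAD

Derivation:
Char 1 ('H'): step: R->0, L->7 (L advanced); H->plug->H->R->G->L->E->refl->H->L'->B->R'->E->plug->E
Char 2 ('D'): step: R->1, L=7; D->plug->D->R->A->L->F->refl->D->L'->C->R'->F->plug->F
Char 3 ('H'): step: R->2, L=7; H->plug->H->R->D->L->B->refl->C->L'->E->R'->F->plug->F
Char 4 ('F'): step: R->3, L=7; F->plug->F->R->F->L->A->refl->G->L'->H->R'->A->plug->A
Char 5 ('B'): step: R->4, L=7; B->plug->B->R->A->L->F->refl->D->L'->C->R'->D->plug->D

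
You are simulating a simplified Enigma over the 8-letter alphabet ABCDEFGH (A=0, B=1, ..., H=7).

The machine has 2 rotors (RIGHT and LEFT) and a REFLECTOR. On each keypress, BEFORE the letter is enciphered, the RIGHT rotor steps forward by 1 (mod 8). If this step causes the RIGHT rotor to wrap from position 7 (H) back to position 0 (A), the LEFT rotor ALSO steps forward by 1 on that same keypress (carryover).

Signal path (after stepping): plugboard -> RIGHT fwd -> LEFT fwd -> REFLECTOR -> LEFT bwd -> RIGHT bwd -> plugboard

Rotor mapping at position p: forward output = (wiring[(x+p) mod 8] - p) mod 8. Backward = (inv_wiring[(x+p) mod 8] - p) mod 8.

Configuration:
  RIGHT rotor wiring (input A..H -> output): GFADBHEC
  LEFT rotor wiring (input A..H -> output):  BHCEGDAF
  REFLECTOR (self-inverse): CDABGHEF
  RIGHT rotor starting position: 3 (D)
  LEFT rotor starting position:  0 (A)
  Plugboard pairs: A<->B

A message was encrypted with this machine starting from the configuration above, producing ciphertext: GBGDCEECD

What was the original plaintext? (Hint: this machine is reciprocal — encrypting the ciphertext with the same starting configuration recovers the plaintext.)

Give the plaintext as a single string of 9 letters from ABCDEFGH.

Answer: AGAABDAEC

Derivation:
Char 1 ('G'): step: R->4, L=0; G->plug->G->R->E->L->G->refl->E->L'->D->R'->B->plug->A
Char 2 ('B'): step: R->5, L=0; B->plug->A->R->C->L->C->refl->A->L'->G->R'->G->plug->G
Char 3 ('G'): step: R->6, L=0; G->plug->G->R->D->L->E->refl->G->L'->E->R'->B->plug->A
Char 4 ('D'): step: R->7, L=0; D->plug->D->R->B->L->H->refl->F->L'->H->R'->B->plug->A
Char 5 ('C'): step: R->0, L->1 (L advanced); C->plug->C->R->A->L->G->refl->E->L'->G->R'->A->plug->B
Char 6 ('E'): step: R->1, L=1; E->plug->E->R->G->L->E->refl->G->L'->A->R'->D->plug->D
Char 7 ('E'): step: R->2, L=1; E->plug->E->R->C->L->D->refl->B->L'->B->R'->B->plug->A
Char 8 ('C'): step: R->3, L=1; C->plug->C->R->E->L->C->refl->A->L'->H->R'->E->plug->E
Char 9 ('D'): step: R->4, L=1; D->plug->D->R->G->L->E->refl->G->L'->A->R'->C->plug->C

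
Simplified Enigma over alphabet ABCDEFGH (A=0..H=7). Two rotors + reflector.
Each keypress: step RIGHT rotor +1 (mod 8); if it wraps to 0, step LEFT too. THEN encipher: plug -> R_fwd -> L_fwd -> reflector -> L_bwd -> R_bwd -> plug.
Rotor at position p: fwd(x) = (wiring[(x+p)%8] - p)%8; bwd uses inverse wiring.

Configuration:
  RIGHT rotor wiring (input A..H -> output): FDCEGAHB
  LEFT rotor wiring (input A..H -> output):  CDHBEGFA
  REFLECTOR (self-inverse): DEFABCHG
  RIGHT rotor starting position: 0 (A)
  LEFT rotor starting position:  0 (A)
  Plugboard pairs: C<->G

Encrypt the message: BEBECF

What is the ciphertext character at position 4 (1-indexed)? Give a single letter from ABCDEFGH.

Char 1 ('B'): step: R->1, L=0; B->plug->B->R->B->L->D->refl->A->L'->H->R'->E->plug->E
Char 2 ('E'): step: R->2, L=0; E->plug->E->R->F->L->G->refl->H->L'->C->R'->B->plug->B
Char 3 ('B'): step: R->3, L=0; B->plug->B->R->D->L->B->refl->E->L'->E->R'->D->plug->D
Char 4 ('E'): step: R->4, L=0; E->plug->E->R->B->L->D->refl->A->L'->H->R'->F->plug->F

F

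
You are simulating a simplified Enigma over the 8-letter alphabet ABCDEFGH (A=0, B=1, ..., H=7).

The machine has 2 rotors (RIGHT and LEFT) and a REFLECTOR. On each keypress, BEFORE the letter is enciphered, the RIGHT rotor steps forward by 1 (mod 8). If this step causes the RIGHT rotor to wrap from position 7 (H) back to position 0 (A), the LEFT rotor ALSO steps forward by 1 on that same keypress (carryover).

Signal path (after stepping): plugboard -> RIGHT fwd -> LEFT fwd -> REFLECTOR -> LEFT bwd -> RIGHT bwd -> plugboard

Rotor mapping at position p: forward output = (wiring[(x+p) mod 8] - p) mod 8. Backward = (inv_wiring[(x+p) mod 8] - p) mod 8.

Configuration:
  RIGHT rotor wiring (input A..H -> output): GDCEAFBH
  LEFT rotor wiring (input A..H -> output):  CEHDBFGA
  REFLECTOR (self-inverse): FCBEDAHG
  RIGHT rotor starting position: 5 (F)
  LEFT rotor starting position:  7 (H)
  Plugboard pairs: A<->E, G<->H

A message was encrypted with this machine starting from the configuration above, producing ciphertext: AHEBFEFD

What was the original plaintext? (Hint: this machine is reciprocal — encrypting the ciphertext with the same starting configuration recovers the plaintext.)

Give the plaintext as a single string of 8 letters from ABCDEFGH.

Answer: BBCCAFCG

Derivation:
Char 1 ('A'): step: R->6, L=7; A->plug->E->R->E->L->E->refl->D->L'->B->R'->B->plug->B
Char 2 ('H'): step: R->7, L=7; H->plug->G->R->G->L->G->refl->H->L'->H->R'->B->plug->B
Char 3 ('E'): step: R->0, L->0 (L advanced); E->plug->A->R->G->L->G->refl->H->L'->C->R'->C->plug->C
Char 4 ('B'): step: R->1, L=0; B->plug->B->R->B->L->E->refl->D->L'->D->R'->C->plug->C
Char 5 ('F'): step: R->2, L=0; F->plug->F->R->F->L->F->refl->A->L'->H->R'->E->plug->A
Char 6 ('E'): step: R->3, L=0; E->plug->A->R->B->L->E->refl->D->L'->D->R'->F->plug->F
Char 7 ('F'): step: R->4, L=0; F->plug->F->R->H->L->A->refl->F->L'->F->R'->C->plug->C
Char 8 ('D'): step: R->5, L=0; D->plug->D->R->B->L->E->refl->D->L'->D->R'->H->plug->G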